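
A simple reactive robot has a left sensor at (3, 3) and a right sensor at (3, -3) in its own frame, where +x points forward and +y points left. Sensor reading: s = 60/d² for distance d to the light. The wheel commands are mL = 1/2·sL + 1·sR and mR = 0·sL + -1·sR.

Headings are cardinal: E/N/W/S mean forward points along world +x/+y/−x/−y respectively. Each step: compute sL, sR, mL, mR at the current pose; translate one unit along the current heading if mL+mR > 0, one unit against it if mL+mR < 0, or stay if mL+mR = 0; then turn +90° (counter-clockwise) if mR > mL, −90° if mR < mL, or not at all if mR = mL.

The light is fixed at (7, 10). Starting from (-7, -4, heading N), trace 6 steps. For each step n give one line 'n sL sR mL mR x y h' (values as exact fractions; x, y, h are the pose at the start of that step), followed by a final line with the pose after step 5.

0 6/41 30/121 1593/4961 -30/121 -7 -4 N
1 60/221 60/377 1890/6409 -60/377 -7 -3 E
2 15/89 15/128 2295/11392 -15/128 -6 -3 S
3 12/109 60/377 8802/41093 -60/377 -6 -4 W
4 6/41 30/121 1593/4961 -30/121 -7 -4 N
5 60/221 60/377 1890/6409 -60/377 -7 -3 E
final -6 -3 S

n=0: pose=(-7,-4,N); sL=6/41, sR=30/121; mL=1593/4961, mR=-30/121; mL+mR=3/41 → advance +1; mR−mL=-2823/4961 → turn -1·90°
n=1: pose=(-7,-3,E); sL=60/221, sR=60/377; mL=1890/6409, mR=-60/377; mL+mR=30/221 → advance +1; mR−mL=-2910/6409 → turn -1·90°
n=2: pose=(-6,-3,S); sL=15/89, sR=15/128; mL=2295/11392, mR=-15/128; mL+mR=15/178 → advance +1; mR−mL=-1815/5696 → turn -1·90°
n=3: pose=(-6,-4,W); sL=12/109, sR=60/377; mL=8802/41093, mR=-60/377; mL+mR=6/109 → advance +1; mR−mL=-15342/41093 → turn -1·90°
n=4: pose=(-7,-4,N); sL=6/41, sR=30/121; mL=1593/4961, mR=-30/121; mL+mR=3/41 → advance +1; mR−mL=-2823/4961 → turn -1·90°
n=5: pose=(-7,-3,E); sL=60/221, sR=60/377; mL=1890/6409, mR=-60/377; mL+mR=30/221 → advance +1; mR−mL=-2910/6409 → turn -1·90°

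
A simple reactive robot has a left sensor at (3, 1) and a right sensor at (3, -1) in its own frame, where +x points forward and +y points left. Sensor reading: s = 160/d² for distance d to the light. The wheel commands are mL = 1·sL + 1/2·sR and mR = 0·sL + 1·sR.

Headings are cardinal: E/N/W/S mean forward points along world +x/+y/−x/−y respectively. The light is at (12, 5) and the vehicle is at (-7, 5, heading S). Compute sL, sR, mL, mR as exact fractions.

left sensor world pos  = (-6, 2); dL² = 333
right sensor world pos = (-8, 2); dR² = 409
sL = 160/333 = 160/333
sR = 160/409 = 160/409
mL = 1·sL + 1/2·sR = 92080/136197
mR = 0·sL + 1·sR = 160/409

160/333 160/409 92080/136197 160/409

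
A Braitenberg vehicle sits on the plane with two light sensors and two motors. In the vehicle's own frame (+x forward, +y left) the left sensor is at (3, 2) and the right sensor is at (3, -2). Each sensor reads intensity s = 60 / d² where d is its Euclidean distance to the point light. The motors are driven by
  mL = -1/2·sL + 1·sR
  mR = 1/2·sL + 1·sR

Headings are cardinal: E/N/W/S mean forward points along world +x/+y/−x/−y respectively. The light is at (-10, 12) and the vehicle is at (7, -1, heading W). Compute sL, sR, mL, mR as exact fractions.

60/421 60/317 15750/133457 34770/133457

left sensor world pos  = (4, -3); dL² = 421
right sensor world pos = (4, 1); dR² = 317
sL = 60/421 = 60/421
sR = 60/317 = 60/317
mL = -1/2·sL + 1·sR = 15750/133457
mR = 1/2·sL + 1·sR = 34770/133457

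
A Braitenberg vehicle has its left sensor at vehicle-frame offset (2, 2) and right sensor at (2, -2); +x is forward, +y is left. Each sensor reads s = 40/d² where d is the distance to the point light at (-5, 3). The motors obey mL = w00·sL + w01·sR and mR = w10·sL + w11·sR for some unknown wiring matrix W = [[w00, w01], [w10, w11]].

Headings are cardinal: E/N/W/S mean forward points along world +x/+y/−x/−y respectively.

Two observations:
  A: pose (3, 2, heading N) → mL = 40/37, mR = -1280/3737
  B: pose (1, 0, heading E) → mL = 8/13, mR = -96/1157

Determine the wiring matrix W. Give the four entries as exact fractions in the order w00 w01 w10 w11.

obs A: pose=(3,2,N) → sL=40/37, sR=40/101, mL=40/37, mR=-1280/3737
obs B: pose=(1,0,E) → sL=8/13, sR=40/89, mL=8/13, mR=-96/1157
sensor matrix S = [[40/37, 40/101], [8/13, 40/89]]; det S = 1047040/4323709
solve [mL_A; mL_B] = S·[w00; w01] and [mR_A; mR_B] = S·[w10; w11]:
  w00 = 1, w01 = 0, w10 = -1/2, w11 = 1/2

1 0 -1/2 1/2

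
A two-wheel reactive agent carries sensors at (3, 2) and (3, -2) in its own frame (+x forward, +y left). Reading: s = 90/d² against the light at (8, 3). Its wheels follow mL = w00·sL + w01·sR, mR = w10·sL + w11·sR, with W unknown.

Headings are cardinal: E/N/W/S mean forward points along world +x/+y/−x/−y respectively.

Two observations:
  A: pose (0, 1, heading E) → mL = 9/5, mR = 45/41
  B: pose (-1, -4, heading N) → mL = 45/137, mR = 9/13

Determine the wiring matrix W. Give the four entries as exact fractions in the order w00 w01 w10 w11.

obs A: pose=(0,1,E) → sL=18/5, sR=90/41, mL=9/5, mR=45/41
obs B: pose=(-1,-4,N) → sL=90/137, sR=18/13, mL=45/137, mR=9/13
sensor matrix S = [[18/5, 90/41], [90/137, 18/13]]; det S = 1293408/365105
solve [mL_A; mL_B] = S·[w00; w01] and [mR_A; mR_B] = S·[w10; w11]:
  w00 = 1/2, w01 = 0, w10 = 0, w11 = 1/2

1/2 0 0 1/2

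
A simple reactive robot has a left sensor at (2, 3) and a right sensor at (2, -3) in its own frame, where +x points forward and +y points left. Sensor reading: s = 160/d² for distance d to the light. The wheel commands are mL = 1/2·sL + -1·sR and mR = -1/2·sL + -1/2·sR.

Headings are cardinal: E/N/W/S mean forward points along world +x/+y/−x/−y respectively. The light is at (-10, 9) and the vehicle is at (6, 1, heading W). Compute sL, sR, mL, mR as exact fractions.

160/317 160/221 -33040/70057 -43040/70057

left sensor world pos  = (4, -2); dL² = 317
right sensor world pos = (4, 4); dR² = 221
sL = 160/317 = 160/317
sR = 160/221 = 160/221
mL = 1/2·sL + -1·sR = -33040/70057
mR = -1/2·sL + -1/2·sR = -43040/70057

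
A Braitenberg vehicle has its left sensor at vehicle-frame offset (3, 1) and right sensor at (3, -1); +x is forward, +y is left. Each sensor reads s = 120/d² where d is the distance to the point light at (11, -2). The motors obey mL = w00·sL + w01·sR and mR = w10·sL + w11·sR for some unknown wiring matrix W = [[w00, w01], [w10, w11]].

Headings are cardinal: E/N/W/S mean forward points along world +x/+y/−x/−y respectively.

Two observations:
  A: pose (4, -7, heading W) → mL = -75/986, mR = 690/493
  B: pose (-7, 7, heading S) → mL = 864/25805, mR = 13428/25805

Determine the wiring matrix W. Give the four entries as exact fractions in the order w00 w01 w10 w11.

1/2 -1/2 1 1/2

obs A: pose=(4,-7,W) → sL=15/17, sR=30/29, mL=-75/986, mR=690/493
obs B: pose=(-7,7,S) → sL=24/65, sR=120/397, mL=864/25805, mR=13428/25805
sensor matrix S = [[15/17, 30/29], [24/65, 120/397]]; det S = -293256/2544373
solve [mL_A; mL_B] = S·[w00; w01] and [mR_A; mR_B] = S·[w10; w11]:
  w00 = 1/2, w01 = -1/2, w10 = 1, w11 = 1/2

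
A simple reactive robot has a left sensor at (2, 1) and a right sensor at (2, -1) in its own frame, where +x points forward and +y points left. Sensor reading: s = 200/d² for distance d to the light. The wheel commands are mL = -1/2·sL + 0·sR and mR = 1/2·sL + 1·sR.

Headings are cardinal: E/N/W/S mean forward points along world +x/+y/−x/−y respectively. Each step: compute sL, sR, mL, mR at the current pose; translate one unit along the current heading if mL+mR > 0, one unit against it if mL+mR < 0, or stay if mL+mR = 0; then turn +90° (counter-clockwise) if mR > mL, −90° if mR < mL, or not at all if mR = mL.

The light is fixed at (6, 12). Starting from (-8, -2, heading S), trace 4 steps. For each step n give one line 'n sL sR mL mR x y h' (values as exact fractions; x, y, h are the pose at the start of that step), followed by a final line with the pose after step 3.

n=0: pose=(-8,-2,S); sL=8/17, sR=200/481; mL=-4/17, mR=5324/8177; mL+mR=200/481 → advance +1; mR−mL=7248/8177 → turn +1·90°
n=1: pose=(-8,-3,E); sL=10/17, sR=1/2; mL=-5/17, mR=27/34; mL+mR=1/2 → advance +1; mR−mL=37/34 → turn +1·90°
n=2: pose=(-7,-3,N); sL=40/73, sR=200/313; mL=-20/73, mR=20860/22849; mL+mR=200/313 → advance +1; mR−mL=27120/22849 → turn +1·90°
n=3: pose=(-7,-2,W); sL=4/9, sR=100/197; mL=-2/9, mR=1294/1773; mL+mR=100/197 → advance +1; mR−mL=1688/1773 → turn +1·90°

0 8/17 200/481 -4/17 5324/8177 -8 -2 S
1 10/17 1/2 -5/17 27/34 -8 -3 E
2 40/73 200/313 -20/73 20860/22849 -7 -3 N
3 4/9 100/197 -2/9 1294/1773 -7 -2 W
final -8 -2 S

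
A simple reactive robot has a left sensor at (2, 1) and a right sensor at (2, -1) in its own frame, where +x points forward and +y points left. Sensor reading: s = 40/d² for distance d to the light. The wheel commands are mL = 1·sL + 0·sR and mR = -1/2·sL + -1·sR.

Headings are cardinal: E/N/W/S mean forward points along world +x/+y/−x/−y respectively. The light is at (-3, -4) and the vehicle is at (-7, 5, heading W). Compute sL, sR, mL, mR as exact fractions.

left sensor world pos  = (-9, 4); dL² = 100
right sensor world pos = (-9, 6); dR² = 136
sL = 40/100 = 2/5
sR = 40/136 = 5/17
mL = 1·sL + 0·sR = 2/5
mR = -1/2·sL + -1·sR = -42/85

2/5 5/17 2/5 -42/85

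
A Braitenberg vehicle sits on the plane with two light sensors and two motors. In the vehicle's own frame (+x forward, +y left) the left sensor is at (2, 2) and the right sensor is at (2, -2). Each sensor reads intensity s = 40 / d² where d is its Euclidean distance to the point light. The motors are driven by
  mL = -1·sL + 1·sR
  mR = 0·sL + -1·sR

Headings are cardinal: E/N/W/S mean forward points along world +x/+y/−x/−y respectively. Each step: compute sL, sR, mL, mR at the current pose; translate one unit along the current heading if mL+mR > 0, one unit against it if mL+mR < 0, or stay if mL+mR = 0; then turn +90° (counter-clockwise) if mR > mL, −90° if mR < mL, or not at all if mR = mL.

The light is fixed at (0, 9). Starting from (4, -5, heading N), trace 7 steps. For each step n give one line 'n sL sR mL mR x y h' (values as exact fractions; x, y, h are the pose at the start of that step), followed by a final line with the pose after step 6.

n=0: pose=(4,-5,N); sL=10/37, sR=2/9; mL=-16/333, mR=-2/9; mL+mR=-10/37 → advance -1; mR−mL=-58/333 → turn -1·90°
n=1: pose=(4,-6,E); sL=8/41, sR=8/65; mL=-192/2665, mR=-8/65; mL+mR=-8/41 → advance -1; mR−mL=-136/2665 → turn -1·90°
n=2: pose=(3,-6,S); sL=20/157, sR=4/29; mL=48/4553, mR=-4/29; mL+mR=-20/157 → advance -1; mR−mL=-676/4553 → turn -1·90°
n=3: pose=(3,-5,W); sL=40/257, sR=8/29; mL=896/7453, mR=-8/29; mL+mR=-40/257 → advance -1; mR−mL=-2952/7453 → turn -1·90°
n=4: pose=(4,-5,N); sL=10/37, sR=2/9; mL=-16/333, mR=-2/9; mL+mR=-10/37 → advance -1; mR−mL=-58/333 → turn -1·90°
n=5: pose=(4,-6,E); sL=8/41, sR=8/65; mL=-192/2665, mR=-8/65; mL+mR=-8/41 → advance -1; mR−mL=-136/2665 → turn -1·90°
n=6: pose=(3,-6,S); sL=20/157, sR=4/29; mL=48/4553, mR=-4/29; mL+mR=-20/157 → advance -1; mR−mL=-676/4553 → turn -1·90°

0 10/37 2/9 -16/333 -2/9 4 -5 N
1 8/41 8/65 -192/2665 -8/65 4 -6 E
2 20/157 4/29 48/4553 -4/29 3 -6 S
3 40/257 8/29 896/7453 -8/29 3 -5 W
4 10/37 2/9 -16/333 -2/9 4 -5 N
5 8/41 8/65 -192/2665 -8/65 4 -6 E
6 20/157 4/29 48/4553 -4/29 3 -6 S
final 3 -5 W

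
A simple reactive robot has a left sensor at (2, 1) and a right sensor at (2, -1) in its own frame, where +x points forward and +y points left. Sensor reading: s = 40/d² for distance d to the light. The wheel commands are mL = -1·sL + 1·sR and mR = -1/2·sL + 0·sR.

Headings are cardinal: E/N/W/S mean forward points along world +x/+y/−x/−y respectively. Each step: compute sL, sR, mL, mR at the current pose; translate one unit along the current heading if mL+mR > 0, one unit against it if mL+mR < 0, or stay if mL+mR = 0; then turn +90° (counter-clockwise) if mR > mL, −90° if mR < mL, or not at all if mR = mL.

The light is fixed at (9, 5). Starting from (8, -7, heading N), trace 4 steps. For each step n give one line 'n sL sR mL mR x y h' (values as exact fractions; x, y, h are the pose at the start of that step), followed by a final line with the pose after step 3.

n=0: pose=(8,-7,N); sL=5/13, sR=2/5; mL=1/65, mR=-5/26; mL+mR=-23/130 → advance -1; mR−mL=-27/130 → turn -1·90°
n=1: pose=(8,-8,E); sL=8/29, sR=40/197; mL=-416/5713, mR=-4/29; mL+mR=-1204/5713 → advance -1; mR−mL=-372/5713 → turn -1·90°
n=2: pose=(7,-8,S); sL=20/113, sR=20/117; mL=-80/13221, mR=-10/113; mL+mR=-1250/13221 → advance -1; mR−mL=-1090/13221 → turn -1·90°
n=3: pose=(7,-7,W); sL=8/37, sR=40/137; mL=384/5069, mR=-4/37; mL+mR=-164/5069 → advance -1; mR−mL=-932/5069 → turn -1·90°

0 5/13 2/5 1/65 -5/26 8 -7 N
1 8/29 40/197 -416/5713 -4/29 8 -8 E
2 20/113 20/117 -80/13221 -10/113 7 -8 S
3 8/37 40/137 384/5069 -4/37 7 -7 W
final 8 -7 N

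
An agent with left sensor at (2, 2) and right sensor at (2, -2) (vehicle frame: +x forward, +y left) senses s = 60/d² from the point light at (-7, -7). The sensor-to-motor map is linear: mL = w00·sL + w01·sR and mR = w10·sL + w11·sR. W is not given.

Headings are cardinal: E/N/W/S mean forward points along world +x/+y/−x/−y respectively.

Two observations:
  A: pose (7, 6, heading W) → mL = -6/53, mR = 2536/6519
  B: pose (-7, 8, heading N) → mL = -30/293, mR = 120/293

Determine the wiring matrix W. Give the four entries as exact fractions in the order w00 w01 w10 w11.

obs A: pose=(7,6,W) → sL=12/53, sR=20/123, mL=-6/53, mR=2536/6519
obs B: pose=(-7,8,N) → sL=60/293, sR=60/293, mL=-30/293, mR=120/293
sensor matrix S = [[12/53, 20/123], [60/293, 60/293]]; det S = 8320/636689
solve [mL_A; mL_B] = S·[w00; w01] and [mR_A; mR_B] = S·[w10; w11]:
  w00 = -1/2, w01 = 0, w10 = 1, w11 = 1

-1/2 0 1 1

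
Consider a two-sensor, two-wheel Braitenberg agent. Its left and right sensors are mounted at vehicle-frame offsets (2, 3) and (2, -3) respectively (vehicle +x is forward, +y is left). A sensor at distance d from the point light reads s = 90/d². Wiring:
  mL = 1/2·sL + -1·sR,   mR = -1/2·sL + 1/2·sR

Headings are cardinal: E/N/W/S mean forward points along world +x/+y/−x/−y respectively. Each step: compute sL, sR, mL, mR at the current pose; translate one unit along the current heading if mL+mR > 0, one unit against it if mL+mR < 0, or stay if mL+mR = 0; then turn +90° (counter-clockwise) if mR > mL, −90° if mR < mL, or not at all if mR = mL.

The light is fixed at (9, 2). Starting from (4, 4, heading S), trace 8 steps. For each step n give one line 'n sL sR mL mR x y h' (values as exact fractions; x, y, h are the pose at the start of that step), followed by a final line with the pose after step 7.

n=0: pose=(4,4,S); sL=45/2, sR=45/32; mL=315/32, mR=-675/64; mL+mR=-45/64 → advance -1; mR−mL=-1305/64 → turn -1·90°
n=1: pose=(4,5,W); sL=90/49, sR=18/17; mL=-117/833, mR=-324/833; mL+mR=-9/17 → advance -1; mR−mL=-207/833 → turn -1·90°
n=2: pose=(5,5,N); sL=45/37, sR=45/13; mL=-2745/962, mR=540/481; mL+mR=-45/26 → advance -1; mR−mL=3825/962 → turn +1·90°
n=3: pose=(5,4,W); sL=90/37, sR=90/61; mL=-585/2257, mR=-1080/2257; mL+mR=-45/61 → advance -1; mR−mL=-495/2257 → turn -1·90°
n=4: pose=(6,4,N); sL=45/26, sR=45/8; mL=-495/104, mR=405/208; mL+mR=-45/16 → advance -1; mR−mL=1395/208 → turn +1·90°
n=5: pose=(6,3,W); sL=90/29, sR=90/41; mL=-765/1189, mR=-540/1189; mL+mR=-45/41 → advance -1; mR−mL=225/1189 → turn +1·90°
n=6: pose=(7,3,S); sL=45, sR=45/13; mL=495/26, mR=-270/13; mL+mR=-45/26 → advance -1; mR−mL=-1035/26 → turn -1·90°
n=7: pose=(7,4,W); sL=90/17, sR=90/41; mL=315/697, mR=-1080/697; mL+mR=-45/41 → advance -1; mR−mL=-1395/697 → turn -1·90°

0 45/2 45/32 315/32 -675/64 4 4 S
1 90/49 18/17 -117/833 -324/833 4 5 W
2 45/37 45/13 -2745/962 540/481 5 5 N
3 90/37 90/61 -585/2257 -1080/2257 5 4 W
4 45/26 45/8 -495/104 405/208 6 4 N
5 90/29 90/41 -765/1189 -540/1189 6 3 W
6 45 45/13 495/26 -270/13 7 3 S
7 90/17 90/41 315/697 -1080/697 7 4 W
final 8 4 N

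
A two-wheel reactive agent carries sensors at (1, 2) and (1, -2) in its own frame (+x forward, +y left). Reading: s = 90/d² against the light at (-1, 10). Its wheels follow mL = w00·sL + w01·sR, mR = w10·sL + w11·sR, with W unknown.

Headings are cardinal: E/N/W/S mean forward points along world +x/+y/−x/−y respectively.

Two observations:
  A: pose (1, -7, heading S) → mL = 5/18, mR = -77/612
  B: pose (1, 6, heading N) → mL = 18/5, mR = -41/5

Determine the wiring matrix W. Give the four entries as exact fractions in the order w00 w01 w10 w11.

obs A: pose=(1,-7,S) → sL=9/34, sR=5/18, mL=5/18, mR=-77/612
obs B: pose=(1,6,N) → sL=10, sR=18/5, mL=18/5, mR=-41/5
sensor matrix S = [[9/34, 5/18], [10, 18/5]]; det S = -1396/765
solve [mL_A; mL_B] = S·[w00; w01] and [mR_A; mR_B] = S·[w10; w11]:
  w00 = 0, w01 = 1, w10 = -1, w11 = 1/2

0 1 -1 1/2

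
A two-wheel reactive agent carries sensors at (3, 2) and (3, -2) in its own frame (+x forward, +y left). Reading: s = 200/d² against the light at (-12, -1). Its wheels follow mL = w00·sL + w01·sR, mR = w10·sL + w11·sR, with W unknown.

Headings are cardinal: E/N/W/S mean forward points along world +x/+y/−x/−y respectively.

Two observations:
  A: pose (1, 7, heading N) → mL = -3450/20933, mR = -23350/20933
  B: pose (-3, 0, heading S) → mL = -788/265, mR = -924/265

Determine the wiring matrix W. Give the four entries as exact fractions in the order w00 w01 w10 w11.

1/2 -1 -1 -1/2

obs A: pose=(1,7,N) → sL=100/121, sR=100/173, mL=-3450/20933, mR=-23350/20933
obs B: pose=(-3,0,S) → sL=8/5, sR=200/53, mL=-788/265, mR=-924/265
sensor matrix S = [[100/121, 100/173], [8/5, 200/53]]; det S = 2433920/1109449
solve [mL_A; mL_B] = S·[w00; w01] and [mR_A; mR_B] = S·[w10; w11]:
  w00 = 1/2, w01 = -1, w10 = -1, w11 = -1/2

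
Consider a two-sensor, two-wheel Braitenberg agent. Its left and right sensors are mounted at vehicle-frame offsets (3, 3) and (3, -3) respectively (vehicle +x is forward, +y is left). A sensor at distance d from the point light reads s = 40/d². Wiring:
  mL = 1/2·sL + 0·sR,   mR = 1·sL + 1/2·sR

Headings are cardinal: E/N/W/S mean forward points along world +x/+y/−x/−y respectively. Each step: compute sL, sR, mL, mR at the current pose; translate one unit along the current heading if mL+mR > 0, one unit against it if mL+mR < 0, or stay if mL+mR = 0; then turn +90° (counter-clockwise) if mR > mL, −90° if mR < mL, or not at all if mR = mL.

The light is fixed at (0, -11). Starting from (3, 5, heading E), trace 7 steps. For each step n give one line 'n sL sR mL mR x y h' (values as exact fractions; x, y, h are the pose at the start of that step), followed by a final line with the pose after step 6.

n=0: pose=(3,5,E); sL=40/397, sR=8/41; mL=20/397, mR=3228/16277; mL+mR=4048/16277 → advance +1; mR−mL=2408/16277 → turn +1·90°
n=1: pose=(4,5,N); sL=20/181, sR=4/41; mL=10/181, mR=1182/7421; mL+mR=1592/7421 → advance +1; mR−mL=772/7421 → turn +1·90°
n=2: pose=(4,6,W); sL=40/197, sR=40/401; mL=20/197, mR=19980/78997; mL+mR=28000/78997 → advance +1; mR−mL=11960/78997 → turn +1·90°
n=3: pose=(3,6,S); sL=5/29, sR=10/49; mL=5/58, mR=390/1421; mL+mR=1025/2842 → advance +1; mR−mL=535/2842 → turn +1·90°
n=4: pose=(3,5,E); sL=40/397, sR=8/41; mL=20/397, mR=3228/16277; mL+mR=4048/16277 → advance +1; mR−mL=2408/16277 → turn +1·90°
n=5: pose=(4,5,N); sL=20/181, sR=4/41; mL=10/181, mR=1182/7421; mL+mR=1592/7421 → advance +1; mR−mL=772/7421 → turn +1·90°
n=6: pose=(4,6,W); sL=40/197, sR=40/401; mL=20/197, mR=19980/78997; mL+mR=28000/78997 → advance +1; mR−mL=11960/78997 → turn +1·90°

0 40/397 8/41 20/397 3228/16277 3 5 E
1 20/181 4/41 10/181 1182/7421 4 5 N
2 40/197 40/401 20/197 19980/78997 4 6 W
3 5/29 10/49 5/58 390/1421 3 6 S
4 40/397 8/41 20/397 3228/16277 3 5 E
5 20/181 4/41 10/181 1182/7421 4 5 N
6 40/197 40/401 20/197 19980/78997 4 6 W
final 3 6 S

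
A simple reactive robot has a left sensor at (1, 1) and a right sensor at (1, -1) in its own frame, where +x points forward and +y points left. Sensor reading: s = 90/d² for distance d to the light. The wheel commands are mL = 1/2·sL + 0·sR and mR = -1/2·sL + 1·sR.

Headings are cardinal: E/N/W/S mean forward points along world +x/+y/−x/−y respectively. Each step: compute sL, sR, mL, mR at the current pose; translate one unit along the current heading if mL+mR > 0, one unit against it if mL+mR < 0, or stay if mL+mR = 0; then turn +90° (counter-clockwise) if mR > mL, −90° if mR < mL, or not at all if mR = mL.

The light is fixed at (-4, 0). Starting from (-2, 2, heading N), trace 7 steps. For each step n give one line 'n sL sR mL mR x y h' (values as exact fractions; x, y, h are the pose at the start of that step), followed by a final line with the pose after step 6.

0 9 5 9/2 1/2 -2 2 N
1 18/5 90/13 9/5 333/65 -2 3 E
2 9/2 45/16 9/4 9/16 -1 3 N
3 90/41 18/5 45/41 513/205 -1 4 E
4 45/17 9/5 45/34 81/170 0 4 N
5 90/61 90/41 45/61 3645/2501 0 5 E
6 45/26 5/4 45/52 5/13 1 5 N
final 1 6 E

n=0: pose=(-2,2,N); sL=9, sR=5; mL=9/2, mR=1/2; mL+mR=5 → advance +1; mR−mL=-4 → turn -1·90°
n=1: pose=(-2,3,E); sL=18/5, sR=90/13; mL=9/5, mR=333/65; mL+mR=90/13 → advance +1; mR−mL=216/65 → turn +1·90°
n=2: pose=(-1,3,N); sL=9/2, sR=45/16; mL=9/4, mR=9/16; mL+mR=45/16 → advance +1; mR−mL=-27/16 → turn -1·90°
n=3: pose=(-1,4,E); sL=90/41, sR=18/5; mL=45/41, mR=513/205; mL+mR=18/5 → advance +1; mR−mL=288/205 → turn +1·90°
n=4: pose=(0,4,N); sL=45/17, sR=9/5; mL=45/34, mR=81/170; mL+mR=9/5 → advance +1; mR−mL=-72/85 → turn -1·90°
n=5: pose=(0,5,E); sL=90/61, sR=90/41; mL=45/61, mR=3645/2501; mL+mR=90/41 → advance +1; mR−mL=1800/2501 → turn +1·90°
n=6: pose=(1,5,N); sL=45/26, sR=5/4; mL=45/52, mR=5/13; mL+mR=5/4 → advance +1; mR−mL=-25/52 → turn -1·90°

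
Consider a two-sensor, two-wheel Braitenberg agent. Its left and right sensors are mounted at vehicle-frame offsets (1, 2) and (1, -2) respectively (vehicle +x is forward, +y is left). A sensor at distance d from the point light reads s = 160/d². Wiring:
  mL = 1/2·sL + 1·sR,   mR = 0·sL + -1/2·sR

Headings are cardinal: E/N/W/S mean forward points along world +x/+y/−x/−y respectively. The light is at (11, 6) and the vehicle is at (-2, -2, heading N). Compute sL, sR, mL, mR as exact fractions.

80/137 16/17 2872/2329 -8/17

left sensor world pos  = (-4, -1); dL² = 274
right sensor world pos = (0, -1); dR² = 170
sL = 160/274 = 80/137
sR = 160/170 = 16/17
mL = 1/2·sL + 1·sR = 2872/2329
mR = 0·sL + -1/2·sR = -8/17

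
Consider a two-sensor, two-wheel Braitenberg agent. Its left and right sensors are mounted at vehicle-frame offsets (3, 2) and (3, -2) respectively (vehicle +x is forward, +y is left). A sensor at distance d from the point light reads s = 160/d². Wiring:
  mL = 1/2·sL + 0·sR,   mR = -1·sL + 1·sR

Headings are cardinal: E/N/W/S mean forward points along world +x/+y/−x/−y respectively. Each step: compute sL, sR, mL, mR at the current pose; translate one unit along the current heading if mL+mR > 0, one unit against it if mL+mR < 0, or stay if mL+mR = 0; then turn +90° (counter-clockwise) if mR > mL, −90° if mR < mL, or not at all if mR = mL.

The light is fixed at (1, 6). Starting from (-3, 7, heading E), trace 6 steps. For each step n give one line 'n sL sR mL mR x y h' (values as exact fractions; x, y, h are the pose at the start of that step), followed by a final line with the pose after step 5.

n=0: pose=(-3,7,E); sL=16, sR=80; mL=8, mR=64; mL+mR=72 → advance +1; mR−mL=56 → turn +1·90°
n=1: pose=(-2,7,N); sL=160/41, sR=160/17; mL=80/41, mR=3840/697; mL+mR=5200/697 → advance +1; mR−mL=2480/697 → turn +1·90°
n=2: pose=(-2,8,W); sL=40/9, sR=40/13; mL=20/9, mR=-160/117; mL+mR=100/117 → advance +1; mR−mL=-140/39 → turn -1·90°
n=3: pose=(-3,8,N); sL=160/61, sR=160/29; mL=80/61, mR=5120/1769; mL+mR=7440/1769 → advance +1; mR−mL=2800/1769 → turn +1·90°
n=4: pose=(-3,9,W); sL=16/5, sR=80/37; mL=8/5, mR=-192/185; mL+mR=104/185 → advance +1; mR−mL=-488/185 → turn -1·90°
n=5: pose=(-4,9,N); sL=32/17, sR=32/9; mL=16/17, mR=256/153; mL+mR=400/153 → advance +1; mR−mL=112/153 → turn +1·90°

0 16 80 8 64 -3 7 E
1 160/41 160/17 80/41 3840/697 -2 7 N
2 40/9 40/13 20/9 -160/117 -2 8 W
3 160/61 160/29 80/61 5120/1769 -3 8 N
4 16/5 80/37 8/5 -192/185 -3 9 W
5 32/17 32/9 16/17 256/153 -4 9 N
final -4 10 W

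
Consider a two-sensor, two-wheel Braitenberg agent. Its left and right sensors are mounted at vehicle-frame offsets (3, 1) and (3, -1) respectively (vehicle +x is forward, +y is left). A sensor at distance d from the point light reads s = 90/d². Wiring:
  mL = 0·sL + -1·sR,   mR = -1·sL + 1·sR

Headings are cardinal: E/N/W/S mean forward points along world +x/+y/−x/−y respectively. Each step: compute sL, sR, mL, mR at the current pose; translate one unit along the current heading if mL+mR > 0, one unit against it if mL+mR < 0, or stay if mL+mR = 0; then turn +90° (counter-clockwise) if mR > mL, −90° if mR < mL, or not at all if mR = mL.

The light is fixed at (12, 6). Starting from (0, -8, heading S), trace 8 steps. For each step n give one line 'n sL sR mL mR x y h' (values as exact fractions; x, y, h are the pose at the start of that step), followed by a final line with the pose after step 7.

0 9/41 45/229 -45/229 -216/9389 0 -8 S
1 2/5 90/277 -90/277 -104/1385 0 -7 E
2 45/148 45/122 -45/122 585/9028 -1 -7 N
3 90/481 18/85 -18/85 1008/40885 -1 -8 W
4 9/41 45/229 -45/229 -216/9389 0 -8 S
5 2/5 90/277 -90/277 -104/1385 0 -7 E
6 45/148 45/122 -45/122 585/9028 -1 -7 N
7 90/481 18/85 -18/85 1008/40885 -1 -8 W
final 0 -8 S

n=0: pose=(0,-8,S); sL=9/41, sR=45/229; mL=-45/229, mR=-216/9389; mL+mR=-9/41 → advance -1; mR−mL=1629/9389 → turn +1·90°
n=1: pose=(0,-7,E); sL=2/5, sR=90/277; mL=-90/277, mR=-104/1385; mL+mR=-2/5 → advance -1; mR−mL=346/1385 → turn +1·90°
n=2: pose=(-1,-7,N); sL=45/148, sR=45/122; mL=-45/122, mR=585/9028; mL+mR=-45/148 → advance -1; mR−mL=3915/9028 → turn +1·90°
n=3: pose=(-1,-8,W); sL=90/481, sR=18/85; mL=-18/85, mR=1008/40885; mL+mR=-90/481 → advance -1; mR−mL=9666/40885 → turn +1·90°
n=4: pose=(0,-8,S); sL=9/41, sR=45/229; mL=-45/229, mR=-216/9389; mL+mR=-9/41 → advance -1; mR−mL=1629/9389 → turn +1·90°
n=5: pose=(0,-7,E); sL=2/5, sR=90/277; mL=-90/277, mR=-104/1385; mL+mR=-2/5 → advance -1; mR−mL=346/1385 → turn +1·90°
n=6: pose=(-1,-7,N); sL=45/148, sR=45/122; mL=-45/122, mR=585/9028; mL+mR=-45/148 → advance -1; mR−mL=3915/9028 → turn +1·90°
n=7: pose=(-1,-8,W); sL=90/481, sR=18/85; mL=-18/85, mR=1008/40885; mL+mR=-90/481 → advance -1; mR−mL=9666/40885 → turn +1·90°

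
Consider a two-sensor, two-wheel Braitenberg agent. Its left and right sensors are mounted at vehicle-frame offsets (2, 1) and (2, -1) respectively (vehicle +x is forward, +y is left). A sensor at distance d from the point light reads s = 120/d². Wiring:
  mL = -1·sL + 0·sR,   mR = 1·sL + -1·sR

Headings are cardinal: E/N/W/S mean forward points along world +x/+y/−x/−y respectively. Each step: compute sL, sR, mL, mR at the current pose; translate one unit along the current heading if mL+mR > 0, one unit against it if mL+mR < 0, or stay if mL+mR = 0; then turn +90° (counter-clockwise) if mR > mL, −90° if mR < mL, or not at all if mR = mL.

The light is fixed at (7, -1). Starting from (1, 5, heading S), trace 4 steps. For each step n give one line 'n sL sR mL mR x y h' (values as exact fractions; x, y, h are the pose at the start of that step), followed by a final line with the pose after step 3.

n=0: pose=(1,5,S); sL=120/41, sR=24/13; mL=-120/41, mR=576/533; mL+mR=-24/13 → advance -1; mR−mL=2136/533 → turn +1·90°
n=1: pose=(1,6,E); sL=3/2, sR=30/13; mL=-3/2, mR=-21/26; mL+mR=-30/13 → advance -1; mR−mL=9/13 → turn +1·90°
n=2: pose=(0,6,N); sL=24/29, sR=40/39; mL=-24/29, mR=-224/1131; mL+mR=-40/39 → advance -1; mR−mL=712/1131 → turn +1·90°
n=3: pose=(0,5,W); sL=60/53, sR=12/13; mL=-60/53, mR=144/689; mL+mR=-12/13 → advance -1; mR−mL=924/689 → turn +1·90°

0 120/41 24/13 -120/41 576/533 1 5 S
1 3/2 30/13 -3/2 -21/26 1 6 E
2 24/29 40/39 -24/29 -224/1131 0 6 N
3 60/53 12/13 -60/53 144/689 0 5 W
final 1 5 S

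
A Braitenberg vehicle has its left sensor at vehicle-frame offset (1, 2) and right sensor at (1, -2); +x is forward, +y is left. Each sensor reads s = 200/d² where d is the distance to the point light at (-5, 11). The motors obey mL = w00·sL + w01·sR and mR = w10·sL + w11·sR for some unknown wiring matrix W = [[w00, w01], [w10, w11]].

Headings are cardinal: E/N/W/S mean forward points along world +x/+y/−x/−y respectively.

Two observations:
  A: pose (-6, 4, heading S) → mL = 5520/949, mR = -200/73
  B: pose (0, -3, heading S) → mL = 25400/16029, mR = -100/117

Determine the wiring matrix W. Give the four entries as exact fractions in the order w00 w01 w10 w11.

1 1 0 -1

obs A: pose=(-6,4,S) → sL=40/13, sR=200/73, mL=5520/949, mR=-200/73
obs B: pose=(0,-3,S) → sL=100/137, sR=100/117, mL=25400/16029, mR=-100/117
sensor matrix S = [[40/13, 200/73], [100/137, 100/117]]; det S = 9584000/15211521
solve [mL_A; mL_B] = S·[w00; w01] and [mR_A; mR_B] = S·[w10; w11]:
  w00 = 1, w01 = 1, w10 = 0, w11 = -1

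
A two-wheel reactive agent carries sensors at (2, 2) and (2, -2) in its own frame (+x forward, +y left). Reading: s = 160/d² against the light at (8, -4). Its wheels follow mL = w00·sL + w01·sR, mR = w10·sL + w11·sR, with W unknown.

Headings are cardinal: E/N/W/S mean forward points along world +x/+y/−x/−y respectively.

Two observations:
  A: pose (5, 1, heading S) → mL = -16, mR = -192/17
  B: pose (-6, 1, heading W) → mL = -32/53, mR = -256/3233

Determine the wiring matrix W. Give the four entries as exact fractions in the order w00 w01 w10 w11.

obs A: pose=(5,1,S) → sL=16, sR=80/17, mL=-16, mR=-192/17
obs B: pose=(-6,1,W) → sL=32/53, sR=32/61, mL=-32/53, mR=-256/3233
sensor matrix S = [[16, 80/17], [32/53, 32/61]]; det S = 305152/54961
solve [mL_A; mL_B] = S·[w00; w01] and [mR_A; mR_B] = S·[w10; w11]:
  w00 = -1, w01 = 0, w10 = -1, w11 = 1

-1 0 -1 1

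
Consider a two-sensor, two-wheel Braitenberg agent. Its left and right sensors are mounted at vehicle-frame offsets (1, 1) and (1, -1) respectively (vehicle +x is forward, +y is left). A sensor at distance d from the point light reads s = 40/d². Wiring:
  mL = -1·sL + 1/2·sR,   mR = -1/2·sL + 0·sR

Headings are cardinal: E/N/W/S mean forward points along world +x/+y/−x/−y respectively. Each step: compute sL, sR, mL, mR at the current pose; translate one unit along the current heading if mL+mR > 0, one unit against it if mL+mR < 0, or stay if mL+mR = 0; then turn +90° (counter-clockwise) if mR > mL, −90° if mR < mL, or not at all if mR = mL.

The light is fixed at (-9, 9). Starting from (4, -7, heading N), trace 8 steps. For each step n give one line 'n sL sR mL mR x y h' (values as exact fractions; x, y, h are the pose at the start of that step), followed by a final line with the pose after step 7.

n=0: pose=(4,-7,N); sL=40/369, sR=40/421; mL=-9460/155349, mR=-20/369; mL+mR=-5960/51783 → advance -1; mR−mL=1040/155349 → turn +1·90°
n=1: pose=(4,-8,W); sL=10/117, sR=1/10; mL=-83/2340, mR=-5/117; mL+mR=-61/780 → advance -1; mR−mL=-17/2340 → turn -1·90°
n=2: pose=(5,-8,N); sL=8/85, sR=40/481; mL=-2148/40885, mR=-4/85; mL+mR=-4072/40885 → advance -1; mR−mL=224/40885 → turn +1·90°
n=3: pose=(5,-9,W); sL=4/53, sR=20/229; mL=-386/12137, mR=-2/53; mL+mR=-844/12137 → advance -1; mR−mL=-72/12137 → turn -1·90°
n=4: pose=(6,-9,N); sL=8/97, sR=8/109; mL=-484/10573, mR=-4/97; mL+mR=-920/10573 → advance -1; mR−mL=48/10573 → turn +1·90°
n=5: pose=(6,-10,W); sL=10/149, sR=1/13; mL=-111/3874, mR=-5/149; mL+mR=-241/3874 → advance -1; mR−mL=-19/3874 → turn -1·90°
n=6: pose=(7,-10,N); sL=40/549, sR=40/613; mL=-13540/336537, mR=-20/549; mL+mR=-8600/112179 → advance -1; mR−mL=1280/336537 → turn +1·90°
n=7: pose=(7,-11,W); sL=20/333, sR=20/293; mL=-2530/97569, mR=-10/333; mL+mR=-1820/32523 → advance -1; mR−mL=-400/97569 → turn -1·90°

0 40/369 40/421 -9460/155349 -20/369 4 -7 N
1 10/117 1/10 -83/2340 -5/117 4 -8 W
2 8/85 40/481 -2148/40885 -4/85 5 -8 N
3 4/53 20/229 -386/12137 -2/53 5 -9 W
4 8/97 8/109 -484/10573 -4/97 6 -9 N
5 10/149 1/13 -111/3874 -5/149 6 -10 W
6 40/549 40/613 -13540/336537 -20/549 7 -10 N
7 20/333 20/293 -2530/97569 -10/333 7 -11 W
final 8 -11 N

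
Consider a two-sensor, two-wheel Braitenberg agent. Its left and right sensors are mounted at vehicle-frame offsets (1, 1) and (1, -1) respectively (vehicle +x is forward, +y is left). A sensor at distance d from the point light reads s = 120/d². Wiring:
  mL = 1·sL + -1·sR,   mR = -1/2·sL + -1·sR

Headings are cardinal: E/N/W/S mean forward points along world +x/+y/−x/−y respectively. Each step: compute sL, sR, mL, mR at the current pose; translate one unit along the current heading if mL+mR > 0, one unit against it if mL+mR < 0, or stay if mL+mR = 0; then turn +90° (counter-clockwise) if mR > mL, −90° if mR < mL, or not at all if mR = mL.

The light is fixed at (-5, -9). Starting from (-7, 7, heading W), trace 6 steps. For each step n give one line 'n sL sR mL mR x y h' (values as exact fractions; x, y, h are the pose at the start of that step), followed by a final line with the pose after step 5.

0 20/39 60/149 640/5811 -3830/5811 -7 7 W
1 120/293 120/289 -480/84677 -52500/84677 -6 7 N
2 15/32 30/49 -225/1568 -2655/3136 -6 6 E
3 120/197 24/41 192/8077 -7188/8077 -7 6 S
4 20/39 60/149 640/5811 -3830/5811 -7 7 W
5 120/293 120/289 -480/84677 -52500/84677 -6 7 N
final -6 6 E

n=0: pose=(-7,7,W); sL=20/39, sR=60/149; mL=640/5811, mR=-3830/5811; mL+mR=-3190/5811 → advance -1; mR−mL=-10/13 → turn -1·90°
n=1: pose=(-6,7,N); sL=120/293, sR=120/289; mL=-480/84677, mR=-52500/84677; mL+mR=-52980/84677 → advance -1; mR−mL=-180/293 → turn -1·90°
n=2: pose=(-6,6,E); sL=15/32, sR=30/49; mL=-225/1568, mR=-2655/3136; mL+mR=-3105/3136 → advance -1; mR−mL=-45/64 → turn -1·90°
n=3: pose=(-7,6,S); sL=120/197, sR=24/41; mL=192/8077, mR=-7188/8077; mL+mR=-6996/8077 → advance -1; mR−mL=-180/197 → turn -1·90°
n=4: pose=(-7,7,W); sL=20/39, sR=60/149; mL=640/5811, mR=-3830/5811; mL+mR=-3190/5811 → advance -1; mR−mL=-10/13 → turn -1·90°
n=5: pose=(-6,7,N); sL=120/293, sR=120/289; mL=-480/84677, mR=-52500/84677; mL+mR=-52980/84677 → advance -1; mR−mL=-180/293 → turn -1·90°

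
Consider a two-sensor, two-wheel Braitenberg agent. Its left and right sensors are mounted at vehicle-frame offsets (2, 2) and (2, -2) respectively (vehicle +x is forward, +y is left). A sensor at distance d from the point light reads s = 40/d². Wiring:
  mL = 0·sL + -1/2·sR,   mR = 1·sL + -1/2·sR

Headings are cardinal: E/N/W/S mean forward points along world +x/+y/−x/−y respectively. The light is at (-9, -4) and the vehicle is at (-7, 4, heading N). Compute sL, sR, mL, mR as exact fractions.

left sensor world pos  = (-9, 6); dL² = 100
right sensor world pos = (-5, 6); dR² = 116
sL = 40/100 = 2/5
sR = 40/116 = 10/29
mL = 0·sL + -1/2·sR = -5/29
mR = 1·sL + -1/2·sR = 33/145

2/5 10/29 -5/29 33/145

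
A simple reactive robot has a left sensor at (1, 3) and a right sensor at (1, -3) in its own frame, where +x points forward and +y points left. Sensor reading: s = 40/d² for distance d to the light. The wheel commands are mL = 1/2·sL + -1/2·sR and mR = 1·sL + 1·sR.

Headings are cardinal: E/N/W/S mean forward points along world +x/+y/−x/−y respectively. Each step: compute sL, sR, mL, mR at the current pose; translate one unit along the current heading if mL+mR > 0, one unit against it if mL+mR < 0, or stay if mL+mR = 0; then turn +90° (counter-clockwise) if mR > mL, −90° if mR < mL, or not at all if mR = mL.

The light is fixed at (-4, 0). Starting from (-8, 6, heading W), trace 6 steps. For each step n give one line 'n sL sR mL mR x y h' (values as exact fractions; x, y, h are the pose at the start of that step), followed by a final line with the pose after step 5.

0 20/17 20/53 360/901 1400/901 -8 6 W
1 40/29 40/89 1200/2581 4720/2581 -9 6 S
2 1/2 2 -3/4 5/2 -9 5 E
3 8/17 40/37 -192/629 976/629 -8 5 N
4 20/17 20/53 360/901 1400/901 -8 6 W
5 40/29 40/89 1200/2581 4720/2581 -9 6 S
final -9 5 E

n=0: pose=(-8,6,W); sL=20/17, sR=20/53; mL=360/901, mR=1400/901; mL+mR=1760/901 → advance +1; mR−mL=1040/901 → turn +1·90°
n=1: pose=(-9,6,S); sL=40/29, sR=40/89; mL=1200/2581, mR=4720/2581; mL+mR=5920/2581 → advance +1; mR−mL=3520/2581 → turn +1·90°
n=2: pose=(-9,5,E); sL=1/2, sR=2; mL=-3/4, mR=5/2; mL+mR=7/4 → advance +1; mR−mL=13/4 → turn +1·90°
n=3: pose=(-8,5,N); sL=8/17, sR=40/37; mL=-192/629, mR=976/629; mL+mR=784/629 → advance +1; mR−mL=1168/629 → turn +1·90°
n=4: pose=(-8,6,W); sL=20/17, sR=20/53; mL=360/901, mR=1400/901; mL+mR=1760/901 → advance +1; mR−mL=1040/901 → turn +1·90°
n=5: pose=(-9,6,S); sL=40/29, sR=40/89; mL=1200/2581, mR=4720/2581; mL+mR=5920/2581 → advance +1; mR−mL=3520/2581 → turn +1·90°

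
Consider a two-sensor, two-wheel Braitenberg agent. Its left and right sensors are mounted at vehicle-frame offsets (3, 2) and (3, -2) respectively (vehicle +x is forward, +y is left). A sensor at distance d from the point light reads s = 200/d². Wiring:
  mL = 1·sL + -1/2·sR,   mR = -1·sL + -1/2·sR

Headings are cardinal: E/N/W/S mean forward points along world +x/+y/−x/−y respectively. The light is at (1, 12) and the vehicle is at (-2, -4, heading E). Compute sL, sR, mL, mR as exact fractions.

left sensor world pos  = (1, -2); dL² = 196
right sensor world pos = (1, -6); dR² = 324
sL = 200/196 = 50/49
sR = 200/324 = 50/81
mL = 1·sL + -1/2·sR = 2825/3969
mR = -1·sL + -1/2·sR = -5275/3969

50/49 50/81 2825/3969 -5275/3969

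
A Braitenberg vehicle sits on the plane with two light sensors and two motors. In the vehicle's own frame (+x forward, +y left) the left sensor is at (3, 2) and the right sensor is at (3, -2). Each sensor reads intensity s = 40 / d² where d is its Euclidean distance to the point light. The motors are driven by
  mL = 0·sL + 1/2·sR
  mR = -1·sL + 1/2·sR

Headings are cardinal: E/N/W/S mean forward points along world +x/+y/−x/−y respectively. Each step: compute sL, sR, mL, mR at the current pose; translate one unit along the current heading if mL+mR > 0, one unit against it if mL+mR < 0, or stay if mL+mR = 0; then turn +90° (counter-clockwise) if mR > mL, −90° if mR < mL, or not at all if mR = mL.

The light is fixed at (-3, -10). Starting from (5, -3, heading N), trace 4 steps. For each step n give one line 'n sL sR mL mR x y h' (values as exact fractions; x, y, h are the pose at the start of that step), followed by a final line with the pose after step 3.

n=0: pose=(5,-3,N); sL=5/17, sR=1/5; mL=1/10, mR=-33/170; mL+mR=-8/85 → advance -1; mR−mL=-5/17 → turn -1·90°
n=1: pose=(5,-4,E); sL=8/37, sR=40/137; mL=20/137, mR=-356/5069; mL+mR=384/5069 → advance +1; mR−mL=-8/37 → turn -1·90°
n=2: pose=(6,-4,S); sL=4/13, sR=20/29; mL=10/29, mR=14/377; mL+mR=144/377 → advance +1; mR−mL=-4/13 → turn -1·90°
n=3: pose=(6,-5,W); sL=8/9, sR=8/17; mL=4/17, mR=-100/153; mL+mR=-64/153 → advance -1; mR−mL=-8/9 → turn -1·90°

0 5/17 1/5 1/10 -33/170 5 -3 N
1 8/37 40/137 20/137 -356/5069 5 -4 E
2 4/13 20/29 10/29 14/377 6 -4 S
3 8/9 8/17 4/17 -100/153 6 -5 W
final 7 -5 N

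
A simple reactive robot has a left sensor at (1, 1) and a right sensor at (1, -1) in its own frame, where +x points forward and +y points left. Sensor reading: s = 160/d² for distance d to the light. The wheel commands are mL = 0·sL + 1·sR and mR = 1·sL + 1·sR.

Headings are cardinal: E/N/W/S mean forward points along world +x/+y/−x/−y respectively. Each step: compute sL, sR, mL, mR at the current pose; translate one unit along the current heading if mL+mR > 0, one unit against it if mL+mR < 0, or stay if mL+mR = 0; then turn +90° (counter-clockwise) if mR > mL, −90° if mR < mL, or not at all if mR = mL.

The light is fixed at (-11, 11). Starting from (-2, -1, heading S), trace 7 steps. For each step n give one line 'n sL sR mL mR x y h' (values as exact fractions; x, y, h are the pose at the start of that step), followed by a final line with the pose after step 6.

0 160/269 160/233 160/233 80320/62677 -2 -1 S
1 40/61 20/37 20/37 2700/2257 -2 -2 E
2 32/45 32/53 32/53 3136/2385 -1 -2 N
3 16/25 80/101 80/101 3616/2525 -1 -1 W
4 160/269 160/233 160/233 80320/62677 -2 -1 S
5 40/61 20/37 20/37 2700/2257 -2 -2 E
6 32/45 32/53 32/53 3136/2385 -1 -2 N
final -1 -1 W

n=0: pose=(-2,-1,S); sL=160/269, sR=160/233; mL=160/233, mR=80320/62677; mL+mR=123360/62677 → advance +1; mR−mL=160/269 → turn +1·90°
n=1: pose=(-2,-2,E); sL=40/61, sR=20/37; mL=20/37, mR=2700/2257; mL+mR=3920/2257 → advance +1; mR−mL=40/61 → turn +1·90°
n=2: pose=(-1,-2,N); sL=32/45, sR=32/53; mL=32/53, mR=3136/2385; mL+mR=4576/2385 → advance +1; mR−mL=32/45 → turn +1·90°
n=3: pose=(-1,-1,W); sL=16/25, sR=80/101; mL=80/101, mR=3616/2525; mL+mR=5616/2525 → advance +1; mR−mL=16/25 → turn +1·90°
n=4: pose=(-2,-1,S); sL=160/269, sR=160/233; mL=160/233, mR=80320/62677; mL+mR=123360/62677 → advance +1; mR−mL=160/269 → turn +1·90°
n=5: pose=(-2,-2,E); sL=40/61, sR=20/37; mL=20/37, mR=2700/2257; mL+mR=3920/2257 → advance +1; mR−mL=40/61 → turn +1·90°
n=6: pose=(-1,-2,N); sL=32/45, sR=32/53; mL=32/53, mR=3136/2385; mL+mR=4576/2385 → advance +1; mR−mL=32/45 → turn +1·90°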